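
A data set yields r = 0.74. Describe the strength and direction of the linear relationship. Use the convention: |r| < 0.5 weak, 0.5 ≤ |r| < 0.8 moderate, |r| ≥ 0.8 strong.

r = 0.74 > 0 so the relationship is positive.
|r| = 0.74, which falls in the moderate range.

moderate positive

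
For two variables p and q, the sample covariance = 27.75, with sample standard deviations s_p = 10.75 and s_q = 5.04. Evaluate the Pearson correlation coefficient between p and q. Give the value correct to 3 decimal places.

r = Cov(p,q) / (s_p · s_q) = 27.75 / (10.75 × 5.04)
  = 27.75 / 54.1800 ≈ 0.512

0.512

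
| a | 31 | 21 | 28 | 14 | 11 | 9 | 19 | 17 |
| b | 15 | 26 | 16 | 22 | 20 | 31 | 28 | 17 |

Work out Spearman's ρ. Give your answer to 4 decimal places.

-0.6190

Rank a: 8, 6, 7, 3, 2, 1, 5, 4
Rank b: 1, 6, 2, 5, 4, 8, 7, 3
d = rank(a) − rank(b): 7, 0, 5, -2, -2, -7, -2, 1; Σd² = 136
ρ = 1 − 6Σd² / [n(n²−1)] = 1 − 6×136 / (8×63) = 1 − 816/504 ≈ -0.6190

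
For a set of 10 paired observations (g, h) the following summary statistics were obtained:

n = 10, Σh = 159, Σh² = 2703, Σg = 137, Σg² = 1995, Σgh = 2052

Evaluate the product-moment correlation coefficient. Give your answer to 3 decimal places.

r = (nΣgh − ΣgΣh) / √[(nΣg² − (Σg)²)(nΣh² − (Σh)²)]
Numerator: 10×2052 − 137×159 = -1263
Denominator: √[(19950 − 18769)(27030 − 25281)] = √[1181 × 1749] = 1437.2088
r = -1263 / 1437.2088 ≈ -0.879

-0.879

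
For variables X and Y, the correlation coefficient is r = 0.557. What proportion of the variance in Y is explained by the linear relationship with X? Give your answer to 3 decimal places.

0.310

r² = (0.557)² = 0.310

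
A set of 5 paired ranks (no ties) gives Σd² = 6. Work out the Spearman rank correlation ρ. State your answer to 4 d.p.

ρ = 1 − 6Σd² / [n(n²−1)] = 1 − 6×6 / (5×24)
  = 1 − 36/120 = 1 − 0.30000 ≈ 0.7000

0.7000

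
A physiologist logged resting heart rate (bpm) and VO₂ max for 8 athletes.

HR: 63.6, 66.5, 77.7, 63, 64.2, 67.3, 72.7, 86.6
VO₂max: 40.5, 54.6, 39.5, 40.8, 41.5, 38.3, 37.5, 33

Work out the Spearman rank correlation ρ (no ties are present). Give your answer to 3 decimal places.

-0.714

Rank HR: 2, 4, 7, 1, 3, 5, 6, 8
Rank VO₂max: 5, 8, 4, 6, 7, 3, 2, 1
d = rank(HR) − rank(VO₂max): -3, -4, 3, -5, -4, 2, 4, 7; Σd² = 144
ρ = 1 − 6Σd² / [n(n²−1)] = 1 − 6×144 / (8×63) = 1 − 864/504 ≈ -0.714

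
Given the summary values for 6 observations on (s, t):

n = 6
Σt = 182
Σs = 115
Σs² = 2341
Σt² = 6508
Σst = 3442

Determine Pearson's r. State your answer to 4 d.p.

r = (nΣst − ΣsΣt) / √[(nΣs² − (Σs)²)(nΣt² − (Σt)²)]
Numerator: 6×3442 − 115×182 = -278
Denominator: √[(14046 − 13225)(39048 − 33124)] = √[821 × 5924] = 2205.3580
r = -278 / 2205.3580 ≈ -0.1261

-0.1261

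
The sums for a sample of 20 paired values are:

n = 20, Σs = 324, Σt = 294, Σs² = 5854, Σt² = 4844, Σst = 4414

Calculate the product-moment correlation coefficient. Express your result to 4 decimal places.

r = (nΣst − ΣsΣt) / √[(nΣs² − (Σs)²)(nΣt² − (Σt)²)]
Numerator: 20×4414 − 324×294 = -6976
Denominator: √[(117080 − 104976)(96880 − 86436)] = √[12104 × 10444] = 11243.4059
r = -6976 / 11243.4059 ≈ -0.6205

-0.6205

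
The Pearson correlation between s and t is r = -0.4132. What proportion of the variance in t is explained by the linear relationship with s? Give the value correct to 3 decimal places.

0.171

r² = (-0.4132)² = 0.171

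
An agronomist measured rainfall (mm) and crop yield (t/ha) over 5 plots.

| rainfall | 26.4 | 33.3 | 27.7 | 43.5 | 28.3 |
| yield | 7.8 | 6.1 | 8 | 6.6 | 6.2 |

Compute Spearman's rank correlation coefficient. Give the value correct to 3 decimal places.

-0.600

Rank rainfall: 1, 4, 2, 5, 3
Rank yield: 4, 1, 5, 3, 2
d = rank(rainfall) − rank(yield): -3, 3, -3, 2, 1; Σd² = 32
ρ = 1 − 6Σd² / [n(n²−1)] = 1 − 6×32 / (5×24) = 1 − 192/120 ≈ -0.600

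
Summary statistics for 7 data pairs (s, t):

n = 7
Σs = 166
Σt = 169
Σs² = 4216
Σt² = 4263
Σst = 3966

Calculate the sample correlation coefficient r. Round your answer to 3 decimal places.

-0.185

r = (nΣst − ΣsΣt) / √[(nΣs² − (Σs)²)(nΣt² − (Σt)²)]
Numerator: 7×3966 − 166×169 = -292
Denominator: √[(29512 − 27556)(29841 − 28561)] = √[1956 × 1280] = 1582.3021
r = -292 / 1582.3021 ≈ -0.185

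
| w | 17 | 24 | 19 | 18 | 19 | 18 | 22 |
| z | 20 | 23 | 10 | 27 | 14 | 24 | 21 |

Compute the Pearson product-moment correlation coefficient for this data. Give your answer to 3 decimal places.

n = 7, Σw = 137, Σz = 139, Σw² = 2719, Σz² = 2971, Σwz = 2728
nΣwz − ΣwΣz = 19096 − 19043 = 53
nΣw² − (Σw)² = 19033 − 18769 = 264; nΣz² − (Σz)² = 20797 − 19321 = 1476
r = 53 / √(264 × 1476) = 53 / 624.2307 ≈ 0.085

0.085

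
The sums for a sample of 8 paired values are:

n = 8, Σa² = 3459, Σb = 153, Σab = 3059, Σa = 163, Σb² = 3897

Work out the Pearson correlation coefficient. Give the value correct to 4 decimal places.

-0.1596

r = (nΣab − ΣaΣb) / √[(nΣa² − (Σa)²)(nΣb² − (Σb)²)]
Numerator: 8×3059 − 163×153 = -467
Denominator: √[(27672 − 26569)(31176 − 23409)] = √[1103 × 7767] = 2926.9440
r = -467 / 2926.9440 ≈ -0.1596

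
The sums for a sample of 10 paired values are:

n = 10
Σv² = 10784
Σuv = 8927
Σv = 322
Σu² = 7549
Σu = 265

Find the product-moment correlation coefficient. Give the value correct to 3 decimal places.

0.842

r = (nΣuv − ΣuΣv) / √[(nΣu² − (Σu)²)(nΣv² − (Σv)²)]
Numerator: 10×8927 − 265×322 = 3940
Denominator: √[(75490 − 70225)(107840 − 103684)] = √[5265 × 4156] = 4677.7495
r = 3940 / 4677.7495 ≈ 0.842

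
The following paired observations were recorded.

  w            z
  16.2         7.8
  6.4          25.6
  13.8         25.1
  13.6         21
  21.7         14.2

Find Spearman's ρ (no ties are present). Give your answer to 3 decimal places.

Rank w: 4, 1, 3, 2, 5
Rank z: 1, 5, 4, 3, 2
d = rank(w) − rank(z): 3, -4, -1, -1, 3; Σd² = 36
ρ = 1 − 6Σd² / [n(n²−1)] = 1 − 6×36 / (5×24) = 1 − 216/120 ≈ -0.800

-0.800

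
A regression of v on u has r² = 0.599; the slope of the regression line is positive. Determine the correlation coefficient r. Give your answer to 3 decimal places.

0.774

|r| = √0.599 = 0.774
The association is positive, so r = 0.774.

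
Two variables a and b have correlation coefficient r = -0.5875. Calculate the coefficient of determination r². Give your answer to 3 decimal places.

0.345

r² = (-0.5875)² = 0.345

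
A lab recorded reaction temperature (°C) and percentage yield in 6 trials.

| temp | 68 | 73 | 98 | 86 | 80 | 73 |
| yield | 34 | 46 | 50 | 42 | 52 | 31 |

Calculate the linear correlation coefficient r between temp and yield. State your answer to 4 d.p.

0.6203

n = 6, Σx = 478, Σy = 255, Σx² = 38682, Σy² = 11201, Σxy = 20605
nΣxy − ΣxΣy = 123630 − 121890 = 1740
nΣx² − (Σx)² = 232092 − 228484 = 3608; nΣy² − (Σy)² = 67206 − 65025 = 2181
r = 1740 / √(3608 × 2181) = 1740 / 2805.1823 ≈ 0.6203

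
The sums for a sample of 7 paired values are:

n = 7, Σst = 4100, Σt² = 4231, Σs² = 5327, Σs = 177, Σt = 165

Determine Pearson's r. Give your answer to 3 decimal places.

r = (nΣst − ΣsΣt) / √[(nΣs² − (Σs)²)(nΣt² − (Σt)²)]
Numerator: 7×4100 − 177×165 = -505
Denominator: √[(37289 − 31329)(29617 − 27225)] = √[5960 × 2392] = 3775.7542
r = -505 / 3775.7542 ≈ -0.134

-0.134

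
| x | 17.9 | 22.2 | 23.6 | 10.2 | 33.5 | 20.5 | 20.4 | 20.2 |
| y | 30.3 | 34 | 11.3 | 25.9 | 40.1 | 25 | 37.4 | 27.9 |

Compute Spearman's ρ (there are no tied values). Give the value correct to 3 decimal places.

Rank x: 2, 6, 7, 1, 8, 5, 4, 3
Rank y: 5, 6, 1, 3, 8, 2, 7, 4
d = rank(x) − rank(y): -3, 0, 6, -2, 0, 3, -3, -1; Σd² = 68
ρ = 1 − 6Σd² / [n(n²−1)] = 1 − 6×68 / (8×63) = 1 − 408/504 ≈ 0.190

0.190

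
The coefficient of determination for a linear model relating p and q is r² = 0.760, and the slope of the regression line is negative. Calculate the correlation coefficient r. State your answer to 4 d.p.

-0.8718

|r| = √0.760 = 0.8718
The association is negative, so r = −0.8718.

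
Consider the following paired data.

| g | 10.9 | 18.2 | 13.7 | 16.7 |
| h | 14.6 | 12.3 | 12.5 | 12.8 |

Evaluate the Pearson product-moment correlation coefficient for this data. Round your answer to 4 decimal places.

-0.8256

n = 4, Σg = 59.5, Σh = 52.2, Σg² = 916.63, Σh² = 684.54, Σgh = 768.01
nΣgh − ΣgΣh = 3072.04 − 3105.9 = -33.86
nΣg² − (Σg)² = 3666.52 − 3540.25 = 126.27; nΣh² − (Σh)² = 2738.16 − 2724.84 = 13.32
r = -33.86 / √(126.27 × 13.32) = -33.86 / 41.0112 ≈ -0.8256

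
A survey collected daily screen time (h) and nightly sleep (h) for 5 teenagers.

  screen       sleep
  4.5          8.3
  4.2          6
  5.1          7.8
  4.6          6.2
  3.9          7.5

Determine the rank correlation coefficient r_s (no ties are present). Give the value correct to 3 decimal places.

0.300

Rank screen: 3, 2, 5, 4, 1
Rank sleep: 5, 1, 4, 2, 3
d = rank(screen) − rank(sleep): -2, 1, 1, 2, -2; Σd² = 14
ρ = 1 − 6Σd² / [n(n²−1)] = 1 − 6×14 / (5×24) = 1 − 84/120 ≈ 0.300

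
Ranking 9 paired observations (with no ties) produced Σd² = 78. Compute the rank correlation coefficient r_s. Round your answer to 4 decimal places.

0.3500

ρ = 1 − 6Σd² / [n(n²−1)] = 1 − 6×78 / (9×80)
  = 1 − 468/720 = 1 − 0.65000 ≈ 0.3500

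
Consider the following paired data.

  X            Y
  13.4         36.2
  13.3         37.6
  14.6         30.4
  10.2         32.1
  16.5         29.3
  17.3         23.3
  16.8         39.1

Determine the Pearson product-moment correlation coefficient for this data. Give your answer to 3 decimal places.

n = 7, ΣX = 102.1, ΣY = 228, ΣX² = 1527.43, ΣY² = 7608.96, ΣXY = 3299.84
nΣXY − ΣXΣY = 23098.88 − 23278.8 = -179.92
nΣX² − (ΣX)² = 10692.01 − 10424.41 = 267.6; nΣY² − (ΣY)² = 53262.72 − 51984 = 1278.72
r = -179.92 / √(267.6 × 1278.72) = -179.92 / 584.9662 ≈ -0.308

-0.308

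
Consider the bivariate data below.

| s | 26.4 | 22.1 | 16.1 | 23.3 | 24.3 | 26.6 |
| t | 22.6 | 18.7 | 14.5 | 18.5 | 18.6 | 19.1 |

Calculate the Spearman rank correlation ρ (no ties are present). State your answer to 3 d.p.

0.771

Rank s: 5, 2, 1, 3, 4, 6
Rank t: 6, 4, 1, 2, 3, 5
d = rank(s) − rank(t): -1, -2, 0, 1, 1, 1; Σd² = 8
ρ = 1 − 6Σd² / [n(n²−1)] = 1 − 6×8 / (6×35) = 1 − 48/210 ≈ 0.771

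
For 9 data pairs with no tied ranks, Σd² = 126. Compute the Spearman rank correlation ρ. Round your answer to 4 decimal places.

ρ = 1 − 6Σd² / [n(n²−1)] = 1 − 6×126 / (9×80)
  = 1 − 756/720 = 1 − 1.05000 ≈ -0.0500

-0.0500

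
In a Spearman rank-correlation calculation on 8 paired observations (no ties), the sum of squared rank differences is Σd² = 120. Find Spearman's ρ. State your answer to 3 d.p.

-0.429

ρ = 1 − 6Σd² / [n(n²−1)] = 1 − 6×120 / (8×63)
  = 1 − 720/504 = 1 − 1.4286 ≈ -0.429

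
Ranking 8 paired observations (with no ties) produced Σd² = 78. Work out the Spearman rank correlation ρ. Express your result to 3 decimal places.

ρ = 1 − 6Σd² / [n(n²−1)] = 1 − 6×78 / (8×63)
  = 1 − 468/504 = 1 − 0.9286 ≈ 0.071

0.071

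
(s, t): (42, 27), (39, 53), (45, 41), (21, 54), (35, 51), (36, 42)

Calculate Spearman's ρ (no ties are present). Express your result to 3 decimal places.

-0.771

Rank s: 5, 4, 6, 1, 2, 3
Rank t: 1, 5, 2, 6, 4, 3
d = rank(s) − rank(t): 4, -1, 4, -5, -2, 0; Σd² = 62
ρ = 1 − 6Σd² / [n(n²−1)] = 1 − 6×62 / (6×35) = 1 − 372/210 ≈ -0.771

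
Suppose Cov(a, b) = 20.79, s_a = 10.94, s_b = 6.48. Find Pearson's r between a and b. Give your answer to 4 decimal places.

0.2933

r = Cov(a,b) / (s_a · s_b) = 20.79 / (10.94 × 6.48)
  = 20.79 / 70.8912 ≈ 0.2933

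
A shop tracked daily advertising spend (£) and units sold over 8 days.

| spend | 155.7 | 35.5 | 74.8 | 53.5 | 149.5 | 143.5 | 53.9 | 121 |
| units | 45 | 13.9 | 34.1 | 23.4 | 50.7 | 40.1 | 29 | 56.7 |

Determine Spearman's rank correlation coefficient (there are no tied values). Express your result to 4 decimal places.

Rank spend: 8, 1, 4, 2, 7, 6, 3, 5
Rank units: 6, 1, 4, 2, 7, 5, 3, 8
d = rank(spend) − rank(units): 2, 0, 0, 0, 0, 1, 0, -3; Σd² = 14
ρ = 1 − 6Σd² / [n(n²−1)] = 1 − 6×14 / (8×63) = 1 − 84/504 ≈ 0.8333

0.8333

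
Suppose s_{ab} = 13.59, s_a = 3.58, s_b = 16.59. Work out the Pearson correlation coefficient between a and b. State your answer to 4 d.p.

0.2288

r = Cov(a,b) / (s_a · s_b) = 13.59 / (3.58 × 16.59)
  = 13.59 / 59.3922 ≈ 0.2288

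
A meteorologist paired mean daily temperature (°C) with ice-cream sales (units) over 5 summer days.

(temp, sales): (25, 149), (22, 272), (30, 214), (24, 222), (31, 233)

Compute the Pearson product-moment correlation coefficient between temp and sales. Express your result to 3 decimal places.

n = 5, Σx = 132, Σy = 1090, Σx² = 3546, Σy² = 245554, Σxy = 28680
nΣxy − ΣxΣy = 143400 − 143880 = -480
nΣx² − (Σx)² = 17730 − 17424 = 306; nΣy² − (Σy)² = 1227770 − 1188100 = 39670
r = -480 / √(306 × 39670) = -480 / 3484.1096 ≈ -0.138

-0.138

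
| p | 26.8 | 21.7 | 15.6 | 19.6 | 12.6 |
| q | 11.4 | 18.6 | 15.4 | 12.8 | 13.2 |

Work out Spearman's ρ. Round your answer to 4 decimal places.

-0.3000

Rank p: 5, 4, 2, 3, 1
Rank q: 1, 5, 4, 2, 3
d = rank(p) − rank(q): 4, -1, -2, 1, -2; Σd² = 26
ρ = 1 − 6Σd² / [n(n²−1)] = 1 − 6×26 / (5×24) = 1 − 156/120 ≈ -0.3000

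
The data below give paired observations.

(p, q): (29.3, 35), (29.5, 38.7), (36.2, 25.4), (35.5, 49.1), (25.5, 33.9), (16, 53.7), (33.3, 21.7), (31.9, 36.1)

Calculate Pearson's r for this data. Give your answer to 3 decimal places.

-0.564

n = 8, Σp = 237.2, Σq = 293.6, Σp² = 7332.18, Σq² = 11585.66, Σpq = 8427.53
nΣpq − ΣpΣq = 67420.24 − 69641.92 = -2221.68
nΣp² − (Σp)² = 58657.44 − 56263.84 = 2393.6; nΣq² − (Σq)² = 92685.28 − 86200.96 = 6484.32
r = -2221.68 / √(2393.6 × 6484.32) = -2221.68 / 3939.6533 ≈ -0.564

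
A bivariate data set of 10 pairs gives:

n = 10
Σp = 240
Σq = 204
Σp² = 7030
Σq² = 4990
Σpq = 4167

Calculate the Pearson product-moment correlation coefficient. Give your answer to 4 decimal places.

r = (nΣpq − ΣpΣq) / √[(nΣp² − (Σp)²)(nΣq² − (Σq)²)]
Numerator: 10×4167 − 240×204 = -7290
Denominator: √[(70300 − 57600)(49900 − 41616)] = √[12700 × 8284] = 10257.0366
r = -7290 / 10257.0366 ≈ -0.7107

-0.7107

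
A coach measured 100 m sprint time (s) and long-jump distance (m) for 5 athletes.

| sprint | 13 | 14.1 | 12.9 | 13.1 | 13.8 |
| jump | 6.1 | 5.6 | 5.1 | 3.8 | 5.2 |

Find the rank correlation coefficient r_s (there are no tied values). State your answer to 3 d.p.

0.200

Rank sprint: 2, 5, 1, 3, 4
Rank jump: 5, 4, 2, 1, 3
d = rank(sprint) − rank(jump): -3, 1, -1, 2, 1; Σd² = 16
ρ = 1 − 6Σd² / [n(n²−1)] = 1 − 6×16 / (5×24) = 1 − 96/120 ≈ 0.200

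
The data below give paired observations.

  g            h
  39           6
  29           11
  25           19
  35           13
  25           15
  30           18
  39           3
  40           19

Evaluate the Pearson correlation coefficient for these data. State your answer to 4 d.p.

n = 8, Σg = 262, Σh = 104, Σg² = 8858, Σh² = 1606, Σgh = 3275
nΣgh − ΣgΣh = 26200 − 27248 = -1048
nΣg² − (Σg)² = 70864 − 68644 = 2220; nΣh² − (Σh)² = 12848 − 10816 = 2032
r = -1048 / √(2220 × 2032) = -1048 / 2123.9209 ≈ -0.4934

-0.4934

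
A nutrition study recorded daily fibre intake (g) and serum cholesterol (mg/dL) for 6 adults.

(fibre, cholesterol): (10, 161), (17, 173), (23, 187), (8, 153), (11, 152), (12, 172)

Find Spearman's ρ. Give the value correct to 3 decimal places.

Rank fibre: 2, 5, 6, 1, 3, 4
Rank cholesterol: 3, 5, 6, 2, 1, 4
d = rank(fibre) − rank(cholesterol): -1, 0, 0, -1, 2, 0; Σd² = 6
ρ = 1 − 6Σd² / [n(n²−1)] = 1 − 6×6 / (6×35) = 1 − 36/210 ≈ 0.829

0.829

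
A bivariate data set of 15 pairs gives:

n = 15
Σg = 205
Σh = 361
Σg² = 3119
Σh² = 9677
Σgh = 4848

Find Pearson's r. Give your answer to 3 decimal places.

-0.153

r = (nΣgh − ΣgΣh) / √[(nΣg² − (Σg)²)(nΣh² − (Σh)²)]
Numerator: 15×4848 − 205×361 = -1285
Denominator: √[(46785 − 42025)(145155 − 130321)] = √[4760 × 14834] = 8402.9661
r = -1285 / 8402.9661 ≈ -0.153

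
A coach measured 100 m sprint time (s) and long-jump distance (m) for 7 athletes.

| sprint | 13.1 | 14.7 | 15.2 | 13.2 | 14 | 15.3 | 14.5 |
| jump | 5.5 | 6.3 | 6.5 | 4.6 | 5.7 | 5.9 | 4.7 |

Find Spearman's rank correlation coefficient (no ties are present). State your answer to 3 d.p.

Rank sprint: 1, 5, 6, 2, 3, 7, 4
Rank jump: 3, 6, 7, 1, 4, 5, 2
d = rank(sprint) − rank(jump): -2, -1, -1, 1, -1, 2, 2; Σd² = 16
ρ = 1 − 6Σd² / [n(n²−1)] = 1 − 6×16 / (7×48) = 1 − 96/336 ≈ 0.714

0.714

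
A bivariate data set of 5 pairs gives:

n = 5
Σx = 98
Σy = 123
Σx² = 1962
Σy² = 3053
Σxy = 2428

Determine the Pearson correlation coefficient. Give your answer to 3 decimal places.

r = (nΣxy − ΣxΣy) / √[(nΣx² − (Σx)²)(nΣy² − (Σy)²)]
Numerator: 5×2428 − 98×123 = 86
Denominator: √[(9810 − 9604)(15265 − 15129)] = √[206 × 136] = 167.3798
r = 86 / 167.3798 ≈ 0.514

0.514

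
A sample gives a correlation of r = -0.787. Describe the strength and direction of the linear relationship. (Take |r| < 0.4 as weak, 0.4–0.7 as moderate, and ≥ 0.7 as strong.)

strong negative

r = -0.787 < 0 so the relationship is negative.
|r| = 0.787, which falls in the strong range.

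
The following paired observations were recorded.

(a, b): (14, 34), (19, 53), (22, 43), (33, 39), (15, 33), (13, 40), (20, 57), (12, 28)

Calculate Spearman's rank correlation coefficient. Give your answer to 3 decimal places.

Rank a: 3, 5, 7, 8, 4, 2, 6, 1
Rank b: 3, 7, 6, 4, 2, 5, 8, 1
d = rank(a) − rank(b): 0, -2, 1, 4, 2, -3, -2, 0; Σd² = 38
ρ = 1 − 6Σd² / [n(n²−1)] = 1 − 6×38 / (8×63) = 1 − 228/504 ≈ 0.548

0.548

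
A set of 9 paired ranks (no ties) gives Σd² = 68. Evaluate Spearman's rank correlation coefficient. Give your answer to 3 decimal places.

ρ = 1 − 6Σd² / [n(n²−1)] = 1 − 6×68 / (9×80)
  = 1 − 408/720 = 1 − 0.5667 ≈ 0.433

0.433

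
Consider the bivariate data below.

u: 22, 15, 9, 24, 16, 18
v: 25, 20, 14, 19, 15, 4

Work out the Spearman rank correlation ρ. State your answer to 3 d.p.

Rank u: 5, 2, 1, 6, 3, 4
Rank v: 6, 5, 2, 4, 3, 1
d = rank(u) − rank(v): -1, -3, -1, 2, 0, 3; Σd² = 24
ρ = 1 − 6Σd² / [n(n²−1)] = 1 − 6×24 / (6×35) = 1 − 144/210 ≈ 0.314

0.314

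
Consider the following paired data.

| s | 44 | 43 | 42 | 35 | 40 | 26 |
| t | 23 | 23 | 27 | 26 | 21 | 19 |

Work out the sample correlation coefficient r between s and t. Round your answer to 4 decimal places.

n = 6, Σs = 230, Σt = 139, Σs² = 9050, Σt² = 3265, Σst = 5379
nΣst − ΣsΣt = 32274 − 31970 = 304
nΣs² − (Σs)² = 54300 − 52900 = 1400; nΣt² − (Σt)² = 19590 − 19321 = 269
r = 304 / √(1400 × 269) = 304 / 613.6774 ≈ 0.4954

0.4954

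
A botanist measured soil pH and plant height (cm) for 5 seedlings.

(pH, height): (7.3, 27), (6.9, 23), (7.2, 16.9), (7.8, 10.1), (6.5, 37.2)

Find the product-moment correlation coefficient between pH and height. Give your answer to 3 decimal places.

n = 5, Σx = 35.7, Σy = 114.2, Σx² = 255.83, Σy² = 3029.46, Σxy = 798.06
nΣxy − ΣxΣy = 3990.3 − 4076.94 = -86.64
nΣx² − (Σx)² = 1279.15 − 1274.49 = 4.66; nΣy² − (Σy)² = 15147.3 − 13041.64 = 2105.66
r = -86.64 / √(4.66 × 2105.66) = -86.64 / 99.0574 ≈ -0.875

-0.875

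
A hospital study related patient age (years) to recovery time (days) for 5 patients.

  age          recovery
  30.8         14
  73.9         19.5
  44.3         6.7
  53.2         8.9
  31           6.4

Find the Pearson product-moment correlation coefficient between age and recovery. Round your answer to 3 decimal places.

0.629

n = 5, Σx = 233.2, Σy = 55.5, Σx² = 12163.58, Σy² = 741.31, Σxy = 2840.94
nΣxy − ΣxΣy = 14204.7 − 12942.6 = 1262.1
nΣx² − (Σx)² = 60817.9 − 54382.24 = 6435.66; nΣy² − (Σy)² = 3706.55 − 3080.25 = 626.3
r = 1262.1 / √(6435.66 × 626.3) = 1262.1 / 2007.6488 ≈ 0.629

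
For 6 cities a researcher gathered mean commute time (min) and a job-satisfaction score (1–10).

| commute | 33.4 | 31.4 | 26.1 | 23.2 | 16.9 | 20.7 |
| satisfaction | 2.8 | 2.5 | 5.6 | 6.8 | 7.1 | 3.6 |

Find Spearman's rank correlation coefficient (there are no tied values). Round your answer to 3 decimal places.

Rank commute: 6, 5, 4, 3, 1, 2
Rank satisfaction: 2, 1, 4, 5, 6, 3
d = rank(commute) − rank(satisfaction): 4, 4, 0, -2, -5, -1; Σd² = 62
ρ = 1 − 6Σd² / [n(n²−1)] = 1 − 6×62 / (6×35) = 1 − 372/210 ≈ -0.771

-0.771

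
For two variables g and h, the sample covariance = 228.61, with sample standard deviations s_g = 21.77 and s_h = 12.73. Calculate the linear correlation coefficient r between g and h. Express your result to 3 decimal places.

r = Cov(g,h) / (s_g · s_h) = 228.61 / (21.77 × 12.73)
  = 228.61 / 277.1321 ≈ 0.825

0.825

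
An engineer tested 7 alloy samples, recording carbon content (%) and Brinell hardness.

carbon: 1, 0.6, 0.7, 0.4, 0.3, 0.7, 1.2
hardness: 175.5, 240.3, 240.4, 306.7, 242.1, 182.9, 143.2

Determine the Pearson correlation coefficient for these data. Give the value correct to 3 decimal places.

-0.851

n = 7, Σx = 4.9, Σy = 1531.1, Σx² = 4.03, Σy² = 352972.45, Σxy = 983.14
nΣxy − ΣxΣy = 6881.98 − 7502.39 = -620.41
nΣx² − (Σx)² = 28.21 − 24.01 = 4.2; nΣy² − (Σy)² = 2470807.15 − 2344267.21 = 126539.94
r = -620.41 / √(4.2 × 126539.94) = -620.41 / 729.0183 ≈ -0.851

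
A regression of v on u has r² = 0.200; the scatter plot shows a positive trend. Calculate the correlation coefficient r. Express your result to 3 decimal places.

|r| = √0.200 = 0.447
The association is positive, so r = 0.447.

0.447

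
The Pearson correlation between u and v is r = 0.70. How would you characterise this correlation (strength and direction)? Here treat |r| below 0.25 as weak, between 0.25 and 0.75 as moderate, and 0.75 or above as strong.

moderate positive

r = 0.70 > 0 so the relationship is positive.
|r| = 0.70, which falls in the moderate range.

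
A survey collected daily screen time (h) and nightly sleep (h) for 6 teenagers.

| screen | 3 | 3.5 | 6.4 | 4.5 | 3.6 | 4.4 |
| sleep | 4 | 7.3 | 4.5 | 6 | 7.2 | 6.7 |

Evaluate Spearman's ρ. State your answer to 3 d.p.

-0.143

Rank screen: 1, 2, 6, 5, 3, 4
Rank sleep: 1, 6, 2, 3, 5, 4
d = rank(screen) − rank(sleep): 0, -4, 4, 2, -2, 0; Σd² = 40
ρ = 1 − 6Σd² / [n(n²−1)] = 1 − 6×40 / (6×35) = 1 − 240/210 ≈ -0.143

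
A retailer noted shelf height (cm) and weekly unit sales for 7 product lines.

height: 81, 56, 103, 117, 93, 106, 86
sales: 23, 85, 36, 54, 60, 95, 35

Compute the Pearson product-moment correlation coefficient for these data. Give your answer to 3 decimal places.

-0.086

n = 7, Σx = 642, Σy = 388, Σx² = 61276, Σy² = 25816, Σxy = 35309
nΣxy − ΣxΣy = 247163 − 249096 = -1933
nΣx² − (Σx)² = 428932 − 412164 = 16768; nΣy² − (Σy)² = 180712 − 150544 = 30168
r = -1933 / √(16768 × 30168) = -1933 / 22491.2655 ≈ -0.086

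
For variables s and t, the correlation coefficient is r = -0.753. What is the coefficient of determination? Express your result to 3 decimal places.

0.567

r² = (-0.753)² = 0.567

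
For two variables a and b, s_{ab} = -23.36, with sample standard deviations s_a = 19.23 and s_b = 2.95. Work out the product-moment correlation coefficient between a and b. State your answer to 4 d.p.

r = Cov(a,b) / (s_a · s_b) = -23.36 / (19.23 × 2.95)
  = -23.36 / 56.7285 ≈ -0.4118

-0.4118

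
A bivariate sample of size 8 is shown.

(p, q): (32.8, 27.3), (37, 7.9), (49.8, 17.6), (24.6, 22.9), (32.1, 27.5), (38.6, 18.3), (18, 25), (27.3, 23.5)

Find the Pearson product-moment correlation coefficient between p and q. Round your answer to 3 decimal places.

n = 8, Σp = 260.2, Σq = 170, Σp² = 9119.7, Σq² = 3910.26, Σpq = 5308.24
nΣpq − ΣpΣq = 42465.92 − 44234 = -1768.08
nΣp² − (Σp)² = 72957.6 − 67704.04 = 5253.56; nΣq² − (Σq)² = 31282.08 − 28900 = 2382.08
r = -1768.08 / √(5253.56 × 2382.08) = -1768.08 / 3537.5698 ≈ -0.500

-0.500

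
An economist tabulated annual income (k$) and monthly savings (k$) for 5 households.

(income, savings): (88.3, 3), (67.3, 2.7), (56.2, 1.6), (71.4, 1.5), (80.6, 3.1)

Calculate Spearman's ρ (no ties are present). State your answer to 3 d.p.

Rank income: 5, 2, 1, 3, 4
Rank savings: 4, 3, 2, 1, 5
d = rank(income) − rank(savings): 1, -1, -1, 2, -1; Σd² = 8
ρ = 1 − 6Σd² / [n(n²−1)] = 1 − 6×8 / (5×24) = 1 − 48/120 ≈ 0.600

0.600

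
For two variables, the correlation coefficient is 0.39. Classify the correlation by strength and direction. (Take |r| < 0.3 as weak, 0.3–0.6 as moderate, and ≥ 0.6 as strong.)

moderate positive

r = 0.39 > 0 so the relationship is positive.
|r| = 0.39, which falls in the moderate range.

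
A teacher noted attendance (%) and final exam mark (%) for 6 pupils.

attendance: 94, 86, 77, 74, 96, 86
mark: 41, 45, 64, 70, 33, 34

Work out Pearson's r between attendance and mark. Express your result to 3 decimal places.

n = 6, Σx = 513, Σy = 287, Σx² = 44249, Σy² = 14947, Σxy = 23924
nΣxy − ΣxΣy = 143544 − 147231 = -3687
nΣx² − (Σx)² = 265494 − 263169 = 2325; nΣy² − (Σy)² = 89682 − 82369 = 7313
r = -3687 / √(2325 × 7313) = -3687 / 4123.4361 ≈ -0.894

-0.894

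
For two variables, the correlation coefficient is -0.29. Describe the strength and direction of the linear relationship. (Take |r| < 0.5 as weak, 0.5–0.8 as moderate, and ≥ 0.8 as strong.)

weak negative

r = -0.29 < 0 so the relationship is negative.
|r| = 0.29, which falls in the weak range.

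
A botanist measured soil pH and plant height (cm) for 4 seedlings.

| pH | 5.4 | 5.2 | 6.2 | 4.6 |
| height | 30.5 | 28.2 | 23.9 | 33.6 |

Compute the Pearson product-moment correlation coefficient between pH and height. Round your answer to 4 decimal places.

-0.9374

n = 4, Σx = 21.4, Σy = 116.2, Σx² = 115.8, Σy² = 3425.66, Σxy = 614.08
nΣxy − ΣxΣy = 2456.32 − 2486.68 = -30.36
nΣx² − (Σx)² = 463.2 − 457.96 = 5.24; nΣy² − (Σy)² = 13702.64 − 13502.44 = 200.2
r = -30.36 / √(5.24 × 200.2) = -30.36 / 32.3890 ≈ -0.9374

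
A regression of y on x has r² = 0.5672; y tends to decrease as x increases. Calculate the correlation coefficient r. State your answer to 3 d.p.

-0.753

|r| = √0.5672 = 0.753
The association is negative, so r = −0.753.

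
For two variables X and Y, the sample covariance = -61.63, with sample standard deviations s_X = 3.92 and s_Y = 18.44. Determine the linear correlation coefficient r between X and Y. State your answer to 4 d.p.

-0.8526

r = Cov(X,Y) / (s_X · s_Y) = -61.63 / (3.92 × 18.44)
  = -61.63 / 72.2848 ≈ -0.8526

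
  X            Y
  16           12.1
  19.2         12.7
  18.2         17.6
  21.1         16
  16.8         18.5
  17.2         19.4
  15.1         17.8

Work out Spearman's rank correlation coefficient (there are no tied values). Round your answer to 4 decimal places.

-0.2143

Rank X: 2, 6, 5, 7, 3, 4, 1
Rank Y: 1, 2, 4, 3, 6, 7, 5
d = rank(X) − rank(Y): 1, 4, 1, 4, -3, -3, -4; Σd² = 68
ρ = 1 − 6Σd² / [n(n²−1)] = 1 − 6×68 / (7×48) = 1 − 408/336 ≈ -0.2143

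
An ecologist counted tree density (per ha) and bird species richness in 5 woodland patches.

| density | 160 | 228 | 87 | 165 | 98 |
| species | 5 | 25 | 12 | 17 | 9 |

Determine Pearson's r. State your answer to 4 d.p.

0.6758

n = 5, Σx = 738, Σy = 68, Σx² = 121982, Σy² = 1164, Σxy = 11231
nΣxy − ΣxΣy = 56155 − 50184 = 5971
nΣx² − (Σx)² = 609910 − 544644 = 65266; nΣy² − (Σy)² = 5820 − 4624 = 1196
r = 5971 / √(65266 × 1196) = 5971 / 8835.0516 ≈ 0.6758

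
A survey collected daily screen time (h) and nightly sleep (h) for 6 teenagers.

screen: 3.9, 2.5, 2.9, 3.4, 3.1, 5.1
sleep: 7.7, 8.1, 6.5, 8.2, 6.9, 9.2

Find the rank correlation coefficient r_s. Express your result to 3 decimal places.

Rank screen: 5, 1, 2, 4, 3, 6
Rank sleep: 3, 4, 1, 5, 2, 6
d = rank(screen) − rank(sleep): 2, -3, 1, -1, 1, 0; Σd² = 16
ρ = 1 − 6Σd² / [n(n²−1)] = 1 − 6×16 / (6×35) = 1 − 96/210 ≈ 0.543

0.543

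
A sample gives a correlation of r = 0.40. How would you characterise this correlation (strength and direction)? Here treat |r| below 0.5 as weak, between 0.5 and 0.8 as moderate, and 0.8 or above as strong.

r = 0.40 > 0 so the relationship is positive.
|r| = 0.40, which falls in the weak range.

weak positive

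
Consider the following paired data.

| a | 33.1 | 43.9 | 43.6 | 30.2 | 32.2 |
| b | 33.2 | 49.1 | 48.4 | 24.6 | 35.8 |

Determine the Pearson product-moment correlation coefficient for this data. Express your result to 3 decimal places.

n = 5, Σa = 183, Σb = 191.1, Σa² = 6872.66, Σb² = 7742.41, Σab = 7260.33
nΣab − ΣaΣb = 36301.65 − 34971.3 = 1330.35
nΣa² − (Σa)² = 34363.3 − 33489 = 874.3; nΣb² − (Σb)² = 38712.05 − 36519.21 = 2192.84
r = 1330.35 / √(874.3 × 2192.84) = 1330.35 / 1384.6299 ≈ 0.961

0.961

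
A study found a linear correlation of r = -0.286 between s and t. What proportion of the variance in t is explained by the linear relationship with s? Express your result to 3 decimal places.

0.082

r² = (-0.286)² = 0.082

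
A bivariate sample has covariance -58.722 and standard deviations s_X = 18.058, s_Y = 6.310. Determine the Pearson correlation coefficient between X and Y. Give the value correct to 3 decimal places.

-0.515

r = Cov(X,Y) / (s_X · s_Y) = -58.722 / (18.058 × 6.310)
  = -58.722 / 113.9460 ≈ -0.515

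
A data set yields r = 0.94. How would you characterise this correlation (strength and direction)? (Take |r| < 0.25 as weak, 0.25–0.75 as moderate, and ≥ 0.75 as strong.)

strong positive

r = 0.94 > 0 so the relationship is positive.
|r| = 0.94, which falls in the strong range.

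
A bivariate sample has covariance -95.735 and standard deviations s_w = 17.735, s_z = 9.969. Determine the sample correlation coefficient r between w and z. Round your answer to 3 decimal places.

-0.541

r = Cov(w,z) / (s_w · s_z) = -95.735 / (17.735 × 9.969)
  = -95.735 / 176.8002 ≈ -0.541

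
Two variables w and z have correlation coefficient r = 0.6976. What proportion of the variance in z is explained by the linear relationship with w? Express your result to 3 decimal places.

0.487

r² = (0.6976)² = 0.487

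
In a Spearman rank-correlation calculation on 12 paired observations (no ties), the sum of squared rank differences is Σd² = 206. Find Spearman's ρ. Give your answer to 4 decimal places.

ρ = 1 − 6Σd² / [n(n²−1)] = 1 − 6×206 / (12×143)
  = 1 − 1236/1716 = 1 − 0.72028 ≈ 0.2797

0.2797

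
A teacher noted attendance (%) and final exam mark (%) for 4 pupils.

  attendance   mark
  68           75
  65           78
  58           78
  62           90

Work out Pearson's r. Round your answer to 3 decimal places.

n = 4, Σx = 253, Σy = 321, Σx² = 16057, Σy² = 25893, Σxy = 20274
nΣxy − ΣxΣy = 81096 − 81213 = -117
nΣx² − (Σx)² = 64228 − 64009 = 219; nΣy² − (Σy)² = 103572 − 103041 = 531
r = -117 / √(219 × 531) = -117 / 341.0117 ≈ -0.343

-0.343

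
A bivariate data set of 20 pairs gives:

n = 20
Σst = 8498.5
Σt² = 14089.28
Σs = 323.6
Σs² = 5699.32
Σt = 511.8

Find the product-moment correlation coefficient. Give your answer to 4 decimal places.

0.3208

r = (nΣst − ΣsΣt) / √[(nΣs² − (Σs)²)(nΣt² − (Σt)²)]
Numerator: 20×8498.5 − 323.6×511.8 = 4351.52
Denominator: √[(113986.4 − 104716.96)(281785.6 − 261939.24)] = √[9269.44 × 19846.36] = 13563.3566
r = 4351.52 / 13563.3566 ≈ 0.3208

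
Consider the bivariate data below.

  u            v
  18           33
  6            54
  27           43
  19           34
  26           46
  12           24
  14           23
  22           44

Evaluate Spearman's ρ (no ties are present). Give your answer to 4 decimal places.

0.2381

Rank u: 4, 1, 8, 5, 7, 2, 3, 6
Rank v: 3, 8, 5, 4, 7, 2, 1, 6
d = rank(u) − rank(v): 1, -7, 3, 1, 0, 0, 2, 0; Σd² = 64
ρ = 1 − 6Σd² / [n(n²−1)] = 1 − 6×64 / (8×63) = 1 − 384/504 ≈ 0.2381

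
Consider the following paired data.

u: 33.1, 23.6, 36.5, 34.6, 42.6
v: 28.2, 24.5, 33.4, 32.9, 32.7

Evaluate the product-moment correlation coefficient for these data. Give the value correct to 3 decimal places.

0.863

n = 5, Σu = 170.4, Σv = 151.7, Σu² = 5996.74, Σv² = 4662.75, Σuv = 5262.08
nΣuv − ΣuΣv = 26310.4 − 25849.68 = 460.72
nΣu² − (Σu)² = 29983.7 − 29036.16 = 947.54; nΣv² − (Σv)² = 23313.75 − 23012.89 = 300.86
r = 460.72 / √(947.54 × 300.86) = 460.72 / 533.9259 ≈ 0.863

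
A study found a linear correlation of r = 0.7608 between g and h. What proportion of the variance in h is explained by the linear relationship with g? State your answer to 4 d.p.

0.5788

r² = (0.7608)² = 0.5788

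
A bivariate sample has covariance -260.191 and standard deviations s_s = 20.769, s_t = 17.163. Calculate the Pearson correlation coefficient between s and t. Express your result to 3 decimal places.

r = Cov(s,t) / (s_s · s_t) = -260.191 / (20.769 × 17.163)
  = -260.191 / 356.4583 ≈ -0.730

-0.730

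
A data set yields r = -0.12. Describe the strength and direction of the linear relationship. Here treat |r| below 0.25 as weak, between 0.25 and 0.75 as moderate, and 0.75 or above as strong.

weak negative

r = -0.12 < 0 so the relationship is negative.
|r| = 0.12, which falls in the weak range.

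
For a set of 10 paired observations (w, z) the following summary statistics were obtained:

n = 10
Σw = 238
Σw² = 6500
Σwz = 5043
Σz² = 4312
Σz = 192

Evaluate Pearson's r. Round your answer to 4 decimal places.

r = (nΣwz − ΣwΣz) / √[(nΣw² − (Σw)²)(nΣz² − (Σz)²)]
Numerator: 10×5043 − 238×192 = 4734
Denominator: √[(65000 − 56644)(43120 − 36864)] = √[8356 × 6256] = 7230.1546
r = 4734 / 7230.1546 ≈ 0.6548

0.6548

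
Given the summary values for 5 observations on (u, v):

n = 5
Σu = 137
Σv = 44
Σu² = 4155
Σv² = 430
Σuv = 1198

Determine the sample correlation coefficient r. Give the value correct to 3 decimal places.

r = (nΣuv − ΣuΣv) / √[(nΣu² − (Σu)²)(nΣv² − (Σv)²)]
Numerator: 5×1198 − 137×44 = -38
Denominator: √[(20775 − 18769)(2150 − 1936)] = √[2006 × 214] = 655.1977
r = -38 / 655.1977 ≈ -0.058

-0.058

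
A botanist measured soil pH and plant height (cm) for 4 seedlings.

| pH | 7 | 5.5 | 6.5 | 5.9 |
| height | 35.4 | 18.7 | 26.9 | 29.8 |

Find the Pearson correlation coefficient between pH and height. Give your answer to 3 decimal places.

n = 4, Σx = 24.9, Σy = 110.8, Σx² = 156.31, Σy² = 3214.5, Σxy = 701.32
nΣxy − ΣxΣy = 2805.28 − 2758.92 = 46.36
nΣx² − (Σx)² = 625.24 − 620.01 = 5.23; nΣy² − (Σy)² = 12858 − 12276.64 = 581.36
r = 46.36 / √(5.23 × 581.36) = 46.36 / 55.1408 ≈ 0.841

0.841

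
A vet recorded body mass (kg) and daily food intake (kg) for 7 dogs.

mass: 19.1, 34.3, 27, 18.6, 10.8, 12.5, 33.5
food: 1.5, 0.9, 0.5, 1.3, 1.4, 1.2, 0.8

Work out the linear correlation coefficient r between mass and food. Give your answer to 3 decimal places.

-0.726

n = 7, Σx = 155.8, Σy = 7.6, Σx² = 4011.4, Σy² = 9.04, Σxy = 154.12
nΣxy − ΣxΣy = 1078.84 − 1184.08 = -105.24
nΣx² − (Σx)² = 28079.8 − 24273.64 = 3806.16; nΣy² − (Σy)² = 63.28 − 57.76 = 5.52
r = -105.24 / √(3806.16 × 5.52) = -105.24 / 144.9483 ≈ -0.726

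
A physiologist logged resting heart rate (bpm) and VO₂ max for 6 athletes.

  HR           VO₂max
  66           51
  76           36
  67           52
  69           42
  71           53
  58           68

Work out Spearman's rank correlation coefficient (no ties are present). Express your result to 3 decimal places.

Rank HR: 2, 6, 3, 4, 5, 1
Rank VO₂max: 3, 1, 4, 2, 5, 6
d = rank(HR) − rank(VO₂max): -1, 5, -1, 2, 0, -5; Σd² = 56
ρ = 1 − 6Σd² / [n(n²−1)] = 1 − 6×56 / (6×35) = 1 − 336/210 ≈ -0.600

-0.600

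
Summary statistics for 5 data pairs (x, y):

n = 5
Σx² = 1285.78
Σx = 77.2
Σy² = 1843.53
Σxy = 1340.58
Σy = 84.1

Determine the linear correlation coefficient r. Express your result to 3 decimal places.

0.210

r = (nΣxy − ΣxΣy) / √[(nΣx² − (Σx)²)(nΣy² − (Σy)²)]
Numerator: 5×1340.58 − 77.2×84.1 = 210.38
Denominator: √[(6428.9 − 5959.84)(9217.65 − 7072.81)] = √[469.06 × 2144.84] = 1003.0248
r = 210.38 / 1003.0248 ≈ 0.210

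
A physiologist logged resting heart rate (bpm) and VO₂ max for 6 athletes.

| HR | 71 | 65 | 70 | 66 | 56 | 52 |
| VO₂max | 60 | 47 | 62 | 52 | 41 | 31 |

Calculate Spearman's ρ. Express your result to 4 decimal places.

0.9429

Rank HR: 6, 3, 5, 4, 2, 1
Rank VO₂max: 5, 3, 6, 4, 2, 1
d = rank(HR) − rank(VO₂max): 1, 0, -1, 0, 0, 0; Σd² = 2
ρ = 1 − 6Σd² / [n(n²−1)] = 1 − 6×2 / (6×35) = 1 − 12/210 ≈ 0.9429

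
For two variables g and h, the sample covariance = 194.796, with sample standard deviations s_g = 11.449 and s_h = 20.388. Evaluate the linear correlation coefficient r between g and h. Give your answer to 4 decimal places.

r = Cov(g,h) / (s_g · s_h) = 194.796 / (11.449 × 20.388)
  = 194.796 / 233.4222 ≈ 0.8345

0.8345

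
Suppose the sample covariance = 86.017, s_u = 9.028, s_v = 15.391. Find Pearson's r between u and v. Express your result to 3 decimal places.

r = Cov(u,v) / (s_u · s_v) = 86.017 / (9.028 × 15.391)
  = 86.017 / 138.9499 ≈ 0.619

0.619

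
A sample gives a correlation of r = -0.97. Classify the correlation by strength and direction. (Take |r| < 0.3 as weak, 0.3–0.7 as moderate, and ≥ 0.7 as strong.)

strong negative

r = -0.97 < 0 so the relationship is negative.
|r| = 0.97, which falls in the strong range.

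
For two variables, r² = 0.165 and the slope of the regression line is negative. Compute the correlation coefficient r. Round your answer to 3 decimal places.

-0.406

|r| = √0.165 = 0.406
The association is negative, so r = −0.406.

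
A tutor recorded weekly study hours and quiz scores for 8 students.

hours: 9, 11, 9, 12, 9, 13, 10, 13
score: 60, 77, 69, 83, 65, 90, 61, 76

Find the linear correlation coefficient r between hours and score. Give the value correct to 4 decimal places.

0.8452

n = 8, Σx = 86, Σy = 581, Σx² = 946, Σy² = 43001, Σxy = 6357
nΣxy − ΣxΣy = 50856 − 49966 = 890
nΣx² − (Σx)² = 7568 − 7396 = 172; nΣy² − (Σy)² = 344008 − 337561 = 6447
r = 890 / √(172 × 6447) = 890 / 1053.0356 ≈ 0.8452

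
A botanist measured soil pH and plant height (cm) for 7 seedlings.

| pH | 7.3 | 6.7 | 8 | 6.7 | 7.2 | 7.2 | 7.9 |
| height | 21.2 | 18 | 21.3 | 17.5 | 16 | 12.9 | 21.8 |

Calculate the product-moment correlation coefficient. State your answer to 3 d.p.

0.556

n = 7, Σx = 51, Σy = 128.7, Σx² = 373.16, Σy² = 2431.03, Σxy = 943.31
nΣxy − ΣxΣy = 6603.17 − 6563.7 = 39.47
nΣx² − (Σx)² = 2612.12 − 2601 = 11.12; nΣy² − (Σy)² = 17017.21 − 16563.69 = 453.52
r = 39.47 / √(11.12 × 453.52) = 39.47 / 71.0151 ≈ 0.556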